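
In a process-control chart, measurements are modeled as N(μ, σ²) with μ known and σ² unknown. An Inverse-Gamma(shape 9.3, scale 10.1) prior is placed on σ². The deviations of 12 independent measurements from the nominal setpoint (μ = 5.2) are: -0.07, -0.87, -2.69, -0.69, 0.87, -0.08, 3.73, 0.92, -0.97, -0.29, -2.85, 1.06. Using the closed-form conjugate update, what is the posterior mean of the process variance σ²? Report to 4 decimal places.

1.9045

With known mean μ and an Inverse-Gamma(α, β) prior on σ², the Normal likelihood is conjugate: posterior is Inv-Gamma(α + n/2, β + Σ(xᵢ−μ)²/2).
Σ(xᵢ−μ)² = (-0.07)² + (-0.87)² + (-2.69)² + (-0.69)² + (0.87)² + (-0.08)² + (3.73)² + (0.92)² + (-0.97)² + (-0.29)² + (-2.85)² + (1.06)² = 34.2677.
Posterior: Inv-Gamma(9.3 + 12/2, 10.1 + 34.2677/2) = Inv-Gamma(15.30, 27.23385).
E[σ²|data] = β/(α−1) = 27.23385/14.30 = 1.9045.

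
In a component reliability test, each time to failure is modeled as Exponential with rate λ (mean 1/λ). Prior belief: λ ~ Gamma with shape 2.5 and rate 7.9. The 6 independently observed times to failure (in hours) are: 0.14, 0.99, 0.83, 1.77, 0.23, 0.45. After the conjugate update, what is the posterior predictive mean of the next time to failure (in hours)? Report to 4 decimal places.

With a Gamma(shape α, rate β) prior on the exponential rate λ, the posterior after n observations with total T = Σxᵢ is Gamma(α+n, β+T).
Sum of observations T = 4.41 hours; n = 6.
Posterior: Gamma(2.5+6, 7.9+4.41) = Gamma(8.5, 12.31).
The predictive distribution for the next observation is Lomax; its mean is β/(α−1) = 12.31/7.5 = 1.6413.

1.6413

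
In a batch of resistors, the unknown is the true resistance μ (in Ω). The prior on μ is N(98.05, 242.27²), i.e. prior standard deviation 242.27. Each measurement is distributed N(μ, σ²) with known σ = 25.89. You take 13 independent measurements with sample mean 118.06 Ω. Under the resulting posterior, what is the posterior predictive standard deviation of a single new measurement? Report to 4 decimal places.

26.8665

For Normal data with known variance σ², a Normal(μ₀, σ₀²) prior on μ is conjugate. Posterior precision = 1/σ₀² + n/σ²; posterior mean is the precision-weighted average of μ₀ and x̄.
σ₀² = 242.27² = 58694.7529, σ² = 25.89² = 670.2921; σ² + n·σ₀² = 670.2921 + 13·58694.7529 = 763702.0798.
Posterior precision = 1/σ₀² + n/σ² = 1/58694.7529 + 13/670.2921 = (σ² + n·σ₀²)/(σ₀²σ²) = 763702.0798/(58694.7529·670.2921); posterior variance σₙ² = σ₀²σ²/(σ² + n·σ₀²) = 58694.7529·670.2921/763702.0798 = 51.515676.
Predictive variance for one new observation = σₙ² + σ² = 58694.7529·670.2921/763702.0798 + 670.2921 = σ²·(σ₀² + 763702.0798)/763702.0798 = 670.2921·822396.8327/763702.0798 = 721.807776; SD = √(670.2921·822396.8327/763702.0798) = 26.8665.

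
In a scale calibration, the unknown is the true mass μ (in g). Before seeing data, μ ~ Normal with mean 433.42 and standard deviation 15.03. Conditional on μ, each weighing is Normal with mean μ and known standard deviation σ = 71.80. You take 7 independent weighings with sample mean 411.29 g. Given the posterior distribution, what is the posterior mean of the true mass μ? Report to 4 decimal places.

428.2253

For Normal data with known variance σ², a Normal(μ₀, σ₀²) prior on μ is conjugate. Posterior precision = 1/σ₀² + n/σ²; posterior mean is the precision-weighted average of μ₀ and x̄.
n·x̄ = 7·411.29 = 2879.03.
σ₀² = 15.03² = 225.9009, σ² = 71.80² = 5155.24; σ² + n·σ₀² = 5155.24 + 7·225.9009 = 6736.5463.
Posterior mean = (μ₀/σ₀² + n·x̄/σ²)/(1/σ₀² + n/σ²) = (σ²·μ₀ + σ₀²·n·x̄)/(σ² + n·σ₀²) = (5155.24·433.42 + 225.9009·2879.03)/6736.5463 = 2884759.588927/6736.5463 = 428.2253.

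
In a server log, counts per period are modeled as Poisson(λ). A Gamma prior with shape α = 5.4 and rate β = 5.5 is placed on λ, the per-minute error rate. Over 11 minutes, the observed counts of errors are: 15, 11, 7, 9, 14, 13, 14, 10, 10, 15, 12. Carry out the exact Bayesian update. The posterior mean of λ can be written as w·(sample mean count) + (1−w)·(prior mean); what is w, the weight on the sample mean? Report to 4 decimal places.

0.6667

With a Gamma(shape α, rate β) prior, the Poisson likelihood is conjugate: the posterior is Gamma(α + ΣXᵢ, β + n).
Posterior mean = (α₀+S)/(β₀+n) = [n/(β₀+n)]·(S/n) + [β₀/(β₀+n)]·(α₀/β₀), so only n and β₀ enter the weight.
Weight on data w = n/(β₀+n) = 11/(5.5+11) = 11/16.5 = 0.6667.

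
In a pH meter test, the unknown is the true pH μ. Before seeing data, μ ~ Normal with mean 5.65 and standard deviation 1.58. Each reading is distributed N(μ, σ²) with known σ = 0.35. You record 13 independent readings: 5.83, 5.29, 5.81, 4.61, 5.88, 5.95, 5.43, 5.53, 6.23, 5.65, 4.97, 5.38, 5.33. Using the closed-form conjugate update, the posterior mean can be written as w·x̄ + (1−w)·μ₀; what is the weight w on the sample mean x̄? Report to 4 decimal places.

0.9962

For Normal data with known variance σ², a Normal(μ₀, σ₀²) prior on μ is conjugate. Posterior precision = 1/σ₀² + n/σ²; posterior mean is the precision-weighted average of μ₀ and x̄.
σ₀² = 1.58² = 2.4964, σ² = 0.35² = 0.1225. Prior precision 1/σ₀² = 1/2.4964; data precision n/σ² = 13/0.1225.
w = (n/σ²)/(1/σ₀² + n/σ²) = n·σ₀²/(σ² + n·σ₀²) = 13·2.4964/(0.1225 + 13·2.4964) = 32.4532/32.5757 = 0.9962.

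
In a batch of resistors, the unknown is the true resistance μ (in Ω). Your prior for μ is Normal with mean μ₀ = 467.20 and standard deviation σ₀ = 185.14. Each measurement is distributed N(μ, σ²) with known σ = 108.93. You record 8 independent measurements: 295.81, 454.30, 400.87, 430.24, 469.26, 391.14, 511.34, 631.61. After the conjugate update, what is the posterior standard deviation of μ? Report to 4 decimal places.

37.7054

For Normal data with known variance σ², a Normal(μ₀, σ₀²) prior on μ is conjugate. Posterior precision = 1/σ₀² + n/σ²; posterior mean is the precision-weighted average of μ₀ and x̄.
σ₀² = 185.14² = 34276.8196, σ² = 108.93² = 11865.7449; σ² + n·σ₀² = 11865.7449 + 8·34276.8196 = 286080.3017.
Posterior precision = 1/σ₀² + n/σ² = 1/34276.8196 + 8/11865.7449 = (σ² + n·σ₀²)/(σ₀²σ²) = 286080.3017/(34276.8196·11865.7449); posterior variance σₙ² = σ₀²σ²/(σ² + n·σ₀²) = 34276.8196·11865.7449/286080.3017 = 1421.698715.
Posterior SD = √σₙ² = √(34276.8196·11865.7449/286080.3017) = 37.7054.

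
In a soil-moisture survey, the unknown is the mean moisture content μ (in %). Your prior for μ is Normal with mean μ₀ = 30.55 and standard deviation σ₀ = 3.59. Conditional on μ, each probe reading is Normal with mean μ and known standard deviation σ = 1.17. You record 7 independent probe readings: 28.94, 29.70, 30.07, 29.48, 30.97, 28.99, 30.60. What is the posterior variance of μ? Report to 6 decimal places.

For Normal data with known variance σ², a Normal(μ₀, σ₀²) prior on μ is conjugate. Posterior precision = 1/σ₀² + n/σ²; posterior mean is the precision-weighted average of μ₀ and x̄.
σ₀² = 3.59² = 12.8881, σ² = 1.17² = 1.3689; σ² + n·σ₀² = 1.3689 + 7·12.8881 = 91.5856.
Posterior precision = 1/σ₀² + n/σ² = 1/12.8881 + 7/1.3689 = (σ² + n·σ₀²)/(σ₀²σ²) = 91.5856/(12.8881·1.3689); posterior variance σₙ² = σ₀²σ²/(σ² + n·σ₀²) = 12.8881·1.3689/91.5856 = 0.192634.

0.192634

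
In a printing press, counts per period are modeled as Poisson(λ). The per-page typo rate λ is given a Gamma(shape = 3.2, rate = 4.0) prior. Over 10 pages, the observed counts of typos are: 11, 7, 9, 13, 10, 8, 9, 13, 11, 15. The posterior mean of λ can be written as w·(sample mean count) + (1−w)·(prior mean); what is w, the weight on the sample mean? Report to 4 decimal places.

With a Gamma(shape α, rate β) prior, the Poisson likelihood is conjugate: the posterior is Gamma(α + ΣXᵢ, β + n).
Posterior mean = (α₀+S)/(β₀+n) = [n/(β₀+n)]·(S/n) + [β₀/(β₀+n)]·(α₀/β₀), so only n and β₀ enter the weight.
Weight on data w = n/(β₀+n) = 10/(4.0+10) = 10/14.0 = 0.7143.

0.7143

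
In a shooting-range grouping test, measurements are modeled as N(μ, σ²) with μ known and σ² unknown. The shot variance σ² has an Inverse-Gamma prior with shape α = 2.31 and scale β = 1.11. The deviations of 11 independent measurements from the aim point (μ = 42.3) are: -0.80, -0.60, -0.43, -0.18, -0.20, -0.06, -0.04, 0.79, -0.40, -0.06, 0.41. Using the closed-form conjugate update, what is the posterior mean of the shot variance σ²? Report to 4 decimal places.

0.3259

With known mean μ and an Inverse-Gamma(α, β) prior on σ², the Normal likelihood is conjugate: posterior is Inv-Gamma(α + n/2, β + Σ(xᵢ−μ)²/2).
Σ(xᵢ−μ)² = (-0.80)² + (-0.60)² + (-0.43)² + (-0.18)² + (-0.20)² + (-0.06)² + (-0.04)² + (0.79)² + (-0.40)² + (-0.06)² + (0.41)² = 2.2183.
Posterior: Inv-Gamma(2.31 + 11/2, 1.11 + 2.2183/2) = Inv-Gamma(7.81, 2.21915).
E[σ²|data] = β/(α−1) = 2.21915/6.81 = 0.3259.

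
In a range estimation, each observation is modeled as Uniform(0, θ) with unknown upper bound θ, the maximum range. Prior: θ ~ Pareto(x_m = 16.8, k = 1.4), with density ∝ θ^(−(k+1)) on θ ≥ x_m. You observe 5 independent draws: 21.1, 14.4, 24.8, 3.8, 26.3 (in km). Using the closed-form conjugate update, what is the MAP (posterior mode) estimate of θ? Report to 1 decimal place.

A Pareto(scale x_m, shape k) prior on the upper bound θ of Uniform(0, θ) is conjugate: posterior is Pareto(max(x_m, max xᵢ), k + n).
Sample maximum = 26.3; prior scale x_m = 16.8 → posterior scale = max = 26.3.
Posterior shape = 1.4 + 5 = 6.4.
The Pareto density is decreasing on [x_m, ∞), so the mode is x_m = 26.3.

26.3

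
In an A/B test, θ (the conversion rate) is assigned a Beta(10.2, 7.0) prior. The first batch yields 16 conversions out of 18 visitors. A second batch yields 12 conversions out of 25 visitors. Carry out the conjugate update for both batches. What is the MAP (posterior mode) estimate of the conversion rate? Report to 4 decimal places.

The Beta prior is conjugate to a Binomial/Bernoulli likelihood; the update adds successes to α and failures to β.
After batch 1: Beta(10.2+16, 7.0+2) = Beta(26.2, 9.0).
After batch 2: Beta(26.2+12, 9.0+13) = Beta(38.2, 22.0).
Mode of Beta(a,b) for a,b>1 is (a−1)/(a+b−2) = 37.2/58.2 = 0.6392.

0.6392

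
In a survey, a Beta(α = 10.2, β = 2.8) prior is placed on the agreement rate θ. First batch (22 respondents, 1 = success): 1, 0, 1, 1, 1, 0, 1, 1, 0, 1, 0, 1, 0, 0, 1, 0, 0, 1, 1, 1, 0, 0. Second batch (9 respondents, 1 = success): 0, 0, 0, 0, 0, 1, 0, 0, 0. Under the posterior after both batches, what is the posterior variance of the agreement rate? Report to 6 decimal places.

0.005539

The Beta prior is conjugate to a Binomial/Bernoulli likelihood; the update adds successes to α and failures to β.
After batch 1: Beta(10.2+12, 2.8+10) = Beta(22.2, 12.8).
After batch 2: Beta(22.2+1, 12.8+8) = Beta(23.2, 20.8).
Var = αβ/((α+β)²(α+β+1)) = 23.2·20.8/(44.0²·45.0) = 0.005539.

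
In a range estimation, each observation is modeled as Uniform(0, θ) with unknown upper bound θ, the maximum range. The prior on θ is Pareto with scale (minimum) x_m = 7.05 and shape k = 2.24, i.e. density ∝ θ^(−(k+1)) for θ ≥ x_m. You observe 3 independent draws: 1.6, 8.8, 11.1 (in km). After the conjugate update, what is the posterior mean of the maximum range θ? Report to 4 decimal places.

13.7179

A Pareto(scale x_m, shape k) prior on the upper bound θ of Uniform(0, θ) is conjugate: posterior is Pareto(max(x_m, max xᵢ), k + n).
Sample maximum = 11.1; prior scale x_m = 7.05 → posterior scale = max = 11.10.
Posterior shape = 2.24 + 3 = 5.24.
E[θ|data] = k·x_m/(k−1) = 5.24·11.10/4.24 = 13.7179.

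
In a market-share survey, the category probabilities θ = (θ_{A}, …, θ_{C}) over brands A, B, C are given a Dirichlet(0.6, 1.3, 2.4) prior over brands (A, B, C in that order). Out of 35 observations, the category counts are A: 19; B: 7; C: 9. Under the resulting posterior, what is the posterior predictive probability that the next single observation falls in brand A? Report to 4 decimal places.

0.4987

The Dirichlet prior is conjugate to the Multinomial likelihood: each posterior αⱼ = prior αⱼ + observed count nⱼ.
Posterior concentration: (19.6, 8.3, 11.4), total = 39.3.
P(next = A | data) = α_{A}/Σα = 0.4987.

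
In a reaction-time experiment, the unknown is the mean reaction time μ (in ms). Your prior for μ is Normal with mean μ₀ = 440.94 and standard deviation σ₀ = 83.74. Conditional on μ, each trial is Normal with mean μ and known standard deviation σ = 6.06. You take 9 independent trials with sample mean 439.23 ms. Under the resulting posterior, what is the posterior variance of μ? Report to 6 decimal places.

For Normal data with known variance σ², a Normal(μ₀, σ₀²) prior on μ is conjugate. Posterior precision = 1/σ₀² + n/σ²; posterior mean is the precision-weighted average of μ₀ and x̄.
σ₀² = 83.74² = 7012.3876, σ² = 6.06² = 36.7236; σ² + n·σ₀² = 36.7236 + 9·7012.3876 = 63148.212.
Posterior precision = 1/σ₀² + n/σ² = 1/7012.3876 + 9/36.7236 = (σ² + n·σ₀²)/(σ₀²σ²) = 63148.212/(7012.3876·36.7236); posterior variance σₙ² = σ₀²σ²/(σ² + n·σ₀²) = 7012.3876·36.7236/63148.212 = 4.078027.

4.078027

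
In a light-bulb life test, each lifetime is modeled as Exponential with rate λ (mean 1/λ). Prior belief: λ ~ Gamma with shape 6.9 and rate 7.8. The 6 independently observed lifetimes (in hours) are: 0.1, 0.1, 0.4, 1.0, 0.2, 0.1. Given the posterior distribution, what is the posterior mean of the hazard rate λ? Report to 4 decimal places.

1.3299

With a Gamma(shape α, rate β) prior on the exponential rate λ, the posterior after n observations with total T = Σxᵢ is Gamma(α+n, β+T).
Sum of observations T = 1.9 hours; n = 6.
Posterior: Gamma(6.9+6, 7.8+1.9) = Gamma(12.9, 9.7).
Posterior mean of λ = α/β = 12.9/9.7 = 1.3299.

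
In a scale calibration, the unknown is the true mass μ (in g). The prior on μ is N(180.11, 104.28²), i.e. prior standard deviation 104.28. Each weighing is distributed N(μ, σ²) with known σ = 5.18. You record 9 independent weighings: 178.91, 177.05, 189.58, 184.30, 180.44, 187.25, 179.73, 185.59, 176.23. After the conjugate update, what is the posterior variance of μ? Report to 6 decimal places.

For Normal data with known variance σ², a Normal(μ₀, σ₀²) prior on μ is conjugate. Posterior precision = 1/σ₀² + n/σ²; posterior mean is the precision-weighted average of μ₀ and x̄.
σ₀² = 104.28² = 10874.3184, σ² = 5.18² = 26.8324; σ² + n·σ₀² = 26.8324 + 9·10874.3184 = 97895.698.
Posterior precision = 1/σ₀² + n/σ² = 1/10874.3184 + 9/26.8324 = (σ² + n·σ₀²)/(σ₀²σ²) = 97895.698/(10874.3184·26.8324); posterior variance σₙ² = σ₀²σ²/(σ² + n·σ₀²) = 10874.3184·26.8324/97895.698 = 2.980561.

2.980561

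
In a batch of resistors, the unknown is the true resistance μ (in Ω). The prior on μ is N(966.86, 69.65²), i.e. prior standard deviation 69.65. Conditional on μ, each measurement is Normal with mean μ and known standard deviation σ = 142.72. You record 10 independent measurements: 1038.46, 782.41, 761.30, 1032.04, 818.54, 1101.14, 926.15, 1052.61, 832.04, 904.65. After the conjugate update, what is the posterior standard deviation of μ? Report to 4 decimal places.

For Normal data with known variance σ², a Normal(μ₀, σ₀²) prior on μ is conjugate. Posterior precision = 1/σ₀² + n/σ²; posterior mean is the precision-weighted average of μ₀ and x̄.
σ₀² = 69.65² = 4851.1225, σ² = 142.72² = 20368.9984; σ² + n·σ₀² = 20368.9984 + 10·4851.1225 = 68880.2234.
Posterior precision = 1/σ₀² + n/σ² = 1/4851.1225 + 10/20368.9984 = (σ² + n·σ₀²)/(σ₀²σ²) = 68880.2234/(4851.1225·20368.9984); posterior variance σₙ² = σ₀²σ²/(σ² + n·σ₀²) = 4851.1225·20368.9984/68880.2234 = 1434.555545.
Posterior SD = √σₙ² = √(4851.1225·20368.9984/68880.2234) = 37.8755.

37.8755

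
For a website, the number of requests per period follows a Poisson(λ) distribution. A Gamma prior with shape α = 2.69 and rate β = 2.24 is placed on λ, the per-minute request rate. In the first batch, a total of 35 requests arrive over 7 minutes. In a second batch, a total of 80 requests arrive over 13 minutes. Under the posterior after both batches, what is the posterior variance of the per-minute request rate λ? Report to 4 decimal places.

With a Gamma(shape α, rate β) prior, the Poisson likelihood is conjugate: the posterior is Gamma(α + ΣXᵢ, β + n).
After batch 1: Gamma(α+S, β+n) = Gamma(2.69+35, 2.24+7) = Gamma(37.69, 9.24).
After batch 2: Gamma(α+S, β+n) = Gamma(37.69+80, 9.24+13) = Gamma(117.69, 22.24).
Var = α/β² = 117.69/22.24² = 0.2379.

0.2379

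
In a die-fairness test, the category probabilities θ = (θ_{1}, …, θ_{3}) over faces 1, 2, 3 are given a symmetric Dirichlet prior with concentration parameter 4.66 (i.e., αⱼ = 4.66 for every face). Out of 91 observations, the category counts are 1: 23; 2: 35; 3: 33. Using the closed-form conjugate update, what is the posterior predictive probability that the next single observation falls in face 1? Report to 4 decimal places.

The Dirichlet prior is conjugate to the Multinomial likelihood: each posterior αⱼ = prior αⱼ + observed count nⱼ.
Posterior concentration: (27.66, 39.66, 37.66), total = 104.98.
P(next = 1 | data) = α_{1}/Σα = 0.2635.

0.2635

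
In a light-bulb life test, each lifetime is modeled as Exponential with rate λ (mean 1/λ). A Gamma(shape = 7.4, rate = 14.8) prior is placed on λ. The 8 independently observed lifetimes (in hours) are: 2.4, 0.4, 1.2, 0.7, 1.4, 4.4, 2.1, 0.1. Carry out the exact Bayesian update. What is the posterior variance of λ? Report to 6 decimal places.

0.020364

With a Gamma(shape α, rate β) prior on the exponential rate λ, the posterior after n observations with total T = Σxᵢ is Gamma(α+n, β+T).
Sum of observations T = 12.7 hours; n = 8.
Posterior: Gamma(7.4+8, 14.8+12.7) = Gamma(15.4, 27.5).
Var = α/β² = 0.020364.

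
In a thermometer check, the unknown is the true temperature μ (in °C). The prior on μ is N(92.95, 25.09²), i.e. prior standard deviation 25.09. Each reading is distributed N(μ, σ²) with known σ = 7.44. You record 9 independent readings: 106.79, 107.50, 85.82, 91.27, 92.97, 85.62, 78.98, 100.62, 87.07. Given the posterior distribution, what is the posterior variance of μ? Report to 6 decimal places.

For Normal data with known variance σ², a Normal(μ₀, σ₀²) prior on μ is conjugate. Posterior precision = 1/σ₀² + n/σ²; posterior mean is the precision-weighted average of μ₀ and x̄.
σ₀² = 25.09² = 629.5081, σ² = 7.44² = 55.3536; σ² + n·σ₀² = 55.3536 + 9·629.5081 = 5720.9265.
Posterior precision = 1/σ₀² + n/σ² = 1/629.5081 + 9/55.3536 = (σ² + n·σ₀²)/(σ₀²σ²) = 5720.9265/(629.5081·55.3536); posterior variance σₙ² = σ₀²σ²/(σ² + n·σ₀²) = 629.5081·55.3536/5720.9265 = 6.090891.

6.090891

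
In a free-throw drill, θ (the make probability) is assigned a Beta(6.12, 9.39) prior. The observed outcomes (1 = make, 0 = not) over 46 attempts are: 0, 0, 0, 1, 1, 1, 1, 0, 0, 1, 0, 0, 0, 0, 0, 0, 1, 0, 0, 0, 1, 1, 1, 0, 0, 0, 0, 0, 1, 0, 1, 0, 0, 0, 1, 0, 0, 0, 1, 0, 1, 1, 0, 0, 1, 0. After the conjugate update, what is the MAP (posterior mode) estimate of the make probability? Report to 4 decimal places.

The Beta prior is conjugate to a Binomial/Bernoulli likelihood; the update adds successes to α and failures to β.
Posterior: Beta(α+k, β+n−k) = Beta(6.12+16, 9.39+30) = Beta(22.12, 39.39).
Mode of Beta(a,b) for a,b>1 is (a−1)/(a+b−2) = 21.12/59.51 = 0.3549.

0.3549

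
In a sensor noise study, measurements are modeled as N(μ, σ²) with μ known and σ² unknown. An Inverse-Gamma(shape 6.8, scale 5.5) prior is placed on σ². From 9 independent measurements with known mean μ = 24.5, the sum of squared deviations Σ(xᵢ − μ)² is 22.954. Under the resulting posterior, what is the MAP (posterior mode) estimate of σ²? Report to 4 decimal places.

With known mean μ and an Inverse-Gamma(α, β) prior on σ², the Normal likelihood is conjugate: posterior is Inv-Gamma(α + n/2, β + Σ(xᵢ−μ)²/2).
Posterior: Inv-Gamma(6.8 + 9/2, 5.5 + 22.954/2) = Inv-Gamma(11.30, 16.9770).
Mode = β/(α+1) = 16.9770/12.30 = 1.3802.

1.3802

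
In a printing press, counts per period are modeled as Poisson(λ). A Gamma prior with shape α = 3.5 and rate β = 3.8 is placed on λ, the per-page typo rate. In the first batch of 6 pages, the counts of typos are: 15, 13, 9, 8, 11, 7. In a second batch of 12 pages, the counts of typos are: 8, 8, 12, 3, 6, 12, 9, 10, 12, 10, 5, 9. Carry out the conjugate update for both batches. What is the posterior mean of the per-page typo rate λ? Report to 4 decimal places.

With a Gamma(shape α, rate β) prior, the Poisson likelihood is conjugate: the posterior is Gamma(α + ΣXᵢ, β + n).
Batch 1: sum of counts S = 63 over n = 6 pages.
After batch 1: Gamma(α+S, β+n) = Gamma(3.5+63, 3.8+6) = Gamma(66.5, 9.8).
Batch 2: sum of counts S = 104 over n = 12 pages.
After batch 2: Gamma(α+S, β+n) = Gamma(66.5+104, 9.8+12) = Gamma(170.5, 21.8).
Posterior mean = α/β = 170.5/21.8 = 7.8211.

7.8211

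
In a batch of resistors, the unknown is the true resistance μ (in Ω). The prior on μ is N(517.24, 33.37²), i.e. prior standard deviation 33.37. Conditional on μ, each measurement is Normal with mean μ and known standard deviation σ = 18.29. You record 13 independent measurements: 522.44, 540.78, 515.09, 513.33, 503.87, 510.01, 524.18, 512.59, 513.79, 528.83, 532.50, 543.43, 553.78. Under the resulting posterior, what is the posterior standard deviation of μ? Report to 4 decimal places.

For Normal data with known variance σ², a Normal(μ₀, σ₀²) prior on μ is conjugate. Posterior precision = 1/σ₀² + n/σ²; posterior mean is the precision-weighted average of μ₀ and x̄.
σ₀² = 33.37² = 1113.5569, σ² = 18.29² = 334.5241; σ² + n·σ₀² = 334.5241 + 13·1113.5569 = 14810.7638.
Posterior precision = 1/σ₀² + n/σ² = 1/1113.5569 + 13/334.5241 = (σ² + n·σ₀²)/(σ₀²σ²) = 14810.7638/(1113.5569·334.5241); posterior variance σₙ² = σ₀²σ²/(σ² + n·σ₀²) = 1113.5569·334.5241/14810.7638 = 25.151412.
Posterior SD = √σₙ² = √(1113.5569·334.5241/14810.7638) = 5.0151.

5.0151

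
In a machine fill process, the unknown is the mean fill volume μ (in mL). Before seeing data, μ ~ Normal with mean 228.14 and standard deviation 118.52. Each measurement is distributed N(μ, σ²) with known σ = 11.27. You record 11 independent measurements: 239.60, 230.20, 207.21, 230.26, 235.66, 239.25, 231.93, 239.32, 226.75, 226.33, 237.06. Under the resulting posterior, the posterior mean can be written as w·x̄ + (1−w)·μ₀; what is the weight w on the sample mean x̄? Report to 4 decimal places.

For Normal data with known variance σ², a Normal(μ₀, σ₀²) prior on μ is conjugate. Posterior precision = 1/σ₀² + n/σ²; posterior mean is the precision-weighted average of μ₀ and x̄.
σ₀² = 118.52² = 14046.9904, σ² = 11.27² = 127.0129. Prior precision 1/σ₀² = 1/14046.9904; data precision n/σ² = 11/127.0129.
w = (n/σ²)/(1/σ₀² + n/σ²) = n·σ₀²/(σ² + n·σ₀²) = 11·14046.9904/(127.0129 + 11·14046.9904) = 154516.8944/154643.9073 = 0.9992.

0.9992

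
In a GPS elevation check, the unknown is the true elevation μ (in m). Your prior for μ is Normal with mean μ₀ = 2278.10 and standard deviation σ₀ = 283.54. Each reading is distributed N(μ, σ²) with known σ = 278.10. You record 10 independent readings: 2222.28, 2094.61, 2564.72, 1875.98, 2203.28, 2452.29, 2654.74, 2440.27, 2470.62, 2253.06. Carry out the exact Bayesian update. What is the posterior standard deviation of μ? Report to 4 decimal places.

83.9955

For Normal data with known variance σ², a Normal(μ₀, σ₀²) prior on μ is conjugate. Posterior precision = 1/σ₀² + n/σ²; posterior mean is the precision-weighted average of μ₀ and x̄.
σ₀² = 283.54² = 80394.9316, σ² = 278.10² = 77339.61; σ² + n·σ₀² = 77339.61 + 10·80394.9316 = 881288.926.
Posterior precision = 1/σ₀² + n/σ² = 1/80394.9316 + 10/77339.61 = (σ² + n·σ₀²)/(σ₀²σ²) = 881288.926/(80394.9316·77339.61); posterior variance σₙ² = σ₀²σ²/(σ² + n·σ₀²) = 80394.9316·77339.61/881288.926 = 7055.248821.
Posterior SD = √σₙ² = √(80394.9316·77339.61/881288.926) = 83.9955.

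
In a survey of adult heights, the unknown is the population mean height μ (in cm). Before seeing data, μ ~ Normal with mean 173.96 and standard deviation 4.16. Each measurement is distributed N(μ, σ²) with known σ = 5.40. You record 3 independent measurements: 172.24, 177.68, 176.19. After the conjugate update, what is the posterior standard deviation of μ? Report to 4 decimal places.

For Normal data with known variance σ², a Normal(μ₀, σ₀²) prior on μ is conjugate. Posterior precision = 1/σ₀² + n/σ²; posterior mean is the precision-weighted average of μ₀ and x̄.
σ₀² = 4.16² = 17.3056, σ² = 5.40² = 29.16; σ² + n·σ₀² = 29.16 + 3·17.3056 = 81.0768.
Posterior precision = 1/σ₀² + n/σ² = 1/17.3056 + 3/29.16 = (σ² + n·σ₀²)/(σ₀²σ²) = 81.0768/(17.3056·29.16); posterior variance σₙ² = σ₀²σ²/(σ² + n·σ₀²) = 17.3056·29.16/81.0768 = 6.224115.
Posterior SD = √σₙ² = √(17.3056·29.16/81.0768) = 2.4948.

2.4948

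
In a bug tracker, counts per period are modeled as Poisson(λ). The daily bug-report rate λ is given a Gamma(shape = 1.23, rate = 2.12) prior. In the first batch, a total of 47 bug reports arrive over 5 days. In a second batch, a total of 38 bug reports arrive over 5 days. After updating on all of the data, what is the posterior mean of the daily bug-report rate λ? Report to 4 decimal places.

With a Gamma(shape α, rate β) prior, the Poisson likelihood is conjugate: the posterior is Gamma(α + ΣXᵢ, β + n).
After batch 1: Gamma(α+S, β+n) = Gamma(1.23+47, 2.12+5) = Gamma(48.23, 7.12).
After batch 2: Gamma(α+S, β+n) = Gamma(48.23+38, 7.12+5) = Gamma(86.23, 12.12).
Posterior mean = α/β = 86.23/12.12 = 7.1147.

7.1147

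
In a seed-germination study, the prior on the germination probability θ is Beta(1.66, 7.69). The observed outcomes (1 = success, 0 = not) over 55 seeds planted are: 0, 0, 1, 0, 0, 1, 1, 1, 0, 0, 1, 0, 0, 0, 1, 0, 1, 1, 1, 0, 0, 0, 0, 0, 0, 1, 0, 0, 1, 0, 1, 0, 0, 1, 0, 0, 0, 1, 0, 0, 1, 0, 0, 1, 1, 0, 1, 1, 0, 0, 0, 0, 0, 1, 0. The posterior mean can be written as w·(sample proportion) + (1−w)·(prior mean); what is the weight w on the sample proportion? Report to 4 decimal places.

0.8547

The Beta prior is conjugate to a Binomial/Bernoulli likelihood; the update adds successes to α and failures to β.
Posterior mean = (α₀+k)/(α₀+β₀+n) = [n/(α₀+β₀+n)]·(k/n) + [(α₀+β₀)/(α₀+β₀+n)]·α₀/(α₀+β₀), so only n and the prior enter the weight.
The weight on the data is w = n/(α₀+β₀+n) = 55/(1.66+7.69+55) = 55/64.35 = 0.8547.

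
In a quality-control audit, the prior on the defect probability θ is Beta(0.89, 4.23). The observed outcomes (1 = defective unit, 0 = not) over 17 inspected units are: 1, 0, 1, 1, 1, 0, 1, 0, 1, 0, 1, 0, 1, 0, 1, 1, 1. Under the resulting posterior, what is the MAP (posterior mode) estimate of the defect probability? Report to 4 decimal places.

The Beta prior is conjugate to a Binomial/Bernoulli likelihood; the update adds successes to α and failures to β.
Posterior: Beta(α+k, β+n−k) = Beta(0.89+11, 4.23+6) = Beta(11.89, 10.23).
Mode of Beta(a,b) for a,b>1 is (a−1)/(a+b−2) = 10.89/20.12 = 0.5413.

0.5413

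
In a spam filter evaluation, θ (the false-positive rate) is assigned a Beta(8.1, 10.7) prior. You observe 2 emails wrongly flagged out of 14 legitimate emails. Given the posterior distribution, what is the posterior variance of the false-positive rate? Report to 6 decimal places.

The Beta prior is conjugate to a Binomial/Bernoulli likelihood; the update adds successes to α and failures to β.
Posterior: Beta(α+k, β+n−k) = Beta(8.1+2, 10.7+12) = Beta(10.1, 22.7).
Var = αβ/((α+β)²(α+β+1)) = 10.1·22.7/(32.8²·33.8) = 0.006305.

0.006305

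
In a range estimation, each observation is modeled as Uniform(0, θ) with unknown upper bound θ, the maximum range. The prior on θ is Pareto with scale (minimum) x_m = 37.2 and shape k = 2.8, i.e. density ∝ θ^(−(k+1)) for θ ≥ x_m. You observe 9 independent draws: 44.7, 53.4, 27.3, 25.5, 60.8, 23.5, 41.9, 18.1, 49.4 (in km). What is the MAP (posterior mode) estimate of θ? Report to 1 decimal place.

A Pareto(scale x_m, shape k) prior on the upper bound θ of Uniform(0, θ) is conjugate: posterior is Pareto(max(x_m, max xᵢ), k + n).
Sample maximum = 60.8; prior scale x_m = 37.2 → posterior scale = max = 60.8.
Posterior shape = 2.8 + 9 = 11.8.
The Pareto density is decreasing on [x_m, ∞), so the mode is x_m = 60.8.

60.8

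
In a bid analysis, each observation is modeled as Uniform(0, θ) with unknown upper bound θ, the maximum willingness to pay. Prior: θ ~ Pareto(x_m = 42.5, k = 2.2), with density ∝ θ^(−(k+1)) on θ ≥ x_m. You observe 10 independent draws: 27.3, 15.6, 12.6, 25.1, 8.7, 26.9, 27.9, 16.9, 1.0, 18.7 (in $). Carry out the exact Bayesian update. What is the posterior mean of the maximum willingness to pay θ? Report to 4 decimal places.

A Pareto(scale x_m, shape k) prior on the upper bound θ of Uniform(0, θ) is conjugate: posterior is Pareto(max(x_m, max xᵢ), k + n).
Sample maximum = 27.9; prior scale x_m = 42.5 → posterior scale = max = 42.5.
Posterior shape = 2.2 + 10 = 12.2.
E[θ|data] = k·x_m/(k−1) = 12.2·42.5/11.2 = 46.2946.

46.2946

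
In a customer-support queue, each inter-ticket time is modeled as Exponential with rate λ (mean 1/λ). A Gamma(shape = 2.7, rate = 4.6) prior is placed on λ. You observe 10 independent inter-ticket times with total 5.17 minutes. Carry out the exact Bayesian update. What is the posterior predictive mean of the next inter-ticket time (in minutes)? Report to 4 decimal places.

0.8350

With a Gamma(shape α, rate β) prior on the exponential rate λ, the posterior after n observations with total T = Σxᵢ is Gamma(α+n, β+T).
Posterior: Gamma(2.7+10, 4.6+5.17) = Gamma(12.7, 9.77).
The predictive distribution for the next observation is Lomax; its mean is β/(α−1) = 9.77/11.7 = 0.8350.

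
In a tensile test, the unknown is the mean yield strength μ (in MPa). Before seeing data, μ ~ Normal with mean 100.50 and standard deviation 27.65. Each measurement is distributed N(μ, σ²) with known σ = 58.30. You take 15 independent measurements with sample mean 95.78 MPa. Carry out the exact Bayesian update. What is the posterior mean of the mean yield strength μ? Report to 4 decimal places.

For Normal data with known variance σ², a Normal(μ₀, σ₀²) prior on μ is conjugate. Posterior precision = 1/σ₀² + n/σ²; posterior mean is the precision-weighted average of μ₀ and x̄.
n·x̄ = 15·95.78 = 1436.7.
σ₀² = 27.65² = 764.5225, σ² = 58.30² = 3398.89; σ² + n·σ₀² = 3398.89 + 15·764.5225 = 14866.7275.
Posterior mean = (μ₀/σ₀² + n·x̄/σ²)/(1/σ₀² + n/σ²) = (σ²·μ₀ + σ₀²·n·x̄)/(σ² + n·σ₀²) = (3398.89·100.50 + 764.5225·1436.7)/14866.7275 = 1439977.92075/14866.7275 = 96.8591.

96.8591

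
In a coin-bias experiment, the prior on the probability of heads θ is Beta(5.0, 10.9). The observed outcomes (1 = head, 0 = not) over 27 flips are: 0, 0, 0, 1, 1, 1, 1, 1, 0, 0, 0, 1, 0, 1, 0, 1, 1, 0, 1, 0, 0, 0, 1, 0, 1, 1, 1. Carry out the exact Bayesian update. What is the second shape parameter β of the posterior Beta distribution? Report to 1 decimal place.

23.9

The Beta prior is conjugate to a Binomial/Bernoulli likelihood; the update adds successes to α and failures to β.
Posterior: Beta(α+k, β+n−k) = Beta(5.0+14, 10.9+13) = Beta(19.0, 23.9).
Posterior β = 23.9.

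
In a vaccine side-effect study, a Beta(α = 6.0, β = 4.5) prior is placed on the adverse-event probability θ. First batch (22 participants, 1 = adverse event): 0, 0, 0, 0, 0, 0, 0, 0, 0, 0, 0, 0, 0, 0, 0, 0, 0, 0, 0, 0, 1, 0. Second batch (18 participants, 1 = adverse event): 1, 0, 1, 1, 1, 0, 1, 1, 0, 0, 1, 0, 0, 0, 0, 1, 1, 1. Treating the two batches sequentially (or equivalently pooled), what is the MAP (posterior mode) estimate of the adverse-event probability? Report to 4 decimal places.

The Beta prior is conjugate to a Binomial/Bernoulli likelihood; the update adds successes to α and failures to β.
After batch 1: Beta(6.0+1, 4.5+21) = Beta(7.0, 25.5).
After batch 2: Beta(7.0+10, 25.5+8) = Beta(17.0, 33.5).
Mode of Beta(a,b) for a,b>1 is (a−1)/(a+b−2) = 16.0/48.5 = 0.3299.

0.3299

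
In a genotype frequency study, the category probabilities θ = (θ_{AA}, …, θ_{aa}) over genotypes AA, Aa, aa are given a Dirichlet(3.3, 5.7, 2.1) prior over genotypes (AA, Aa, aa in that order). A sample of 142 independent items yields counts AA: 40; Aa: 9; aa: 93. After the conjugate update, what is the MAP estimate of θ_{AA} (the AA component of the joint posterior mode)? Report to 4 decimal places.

The Dirichlet prior is conjugate to the Multinomial likelihood: each posterior αⱼ = prior αⱼ + observed count nⱼ.
Posterior concentration: (43.3, 14.7, 95.1), total = 153.1.
Joint mode component: (α_{AA}−1)/(Σα−K) = 42.3/150.1 = 0.2818.

0.2818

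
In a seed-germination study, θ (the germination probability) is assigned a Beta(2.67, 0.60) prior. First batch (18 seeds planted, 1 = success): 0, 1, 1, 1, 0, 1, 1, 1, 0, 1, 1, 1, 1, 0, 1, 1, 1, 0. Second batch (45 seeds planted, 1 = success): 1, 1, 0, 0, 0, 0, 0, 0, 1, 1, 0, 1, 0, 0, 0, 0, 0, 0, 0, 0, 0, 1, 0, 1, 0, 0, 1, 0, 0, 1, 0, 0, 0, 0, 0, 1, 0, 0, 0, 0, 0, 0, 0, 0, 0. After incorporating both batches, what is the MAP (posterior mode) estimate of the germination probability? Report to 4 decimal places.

The Beta prior is conjugate to a Binomial/Bernoulli likelihood; the update adds successes to α and failures to β.
After batch 1: Beta(2.67+13, 0.60+5) = Beta(15.67, 5.60).
After batch 2: Beta(15.67+10, 5.60+35) = Beta(25.67, 40.60).
Mode of Beta(a,b) for a,b>1 is (a−1)/(a+b−2) = 24.67/64.27 = 0.3838.

0.3838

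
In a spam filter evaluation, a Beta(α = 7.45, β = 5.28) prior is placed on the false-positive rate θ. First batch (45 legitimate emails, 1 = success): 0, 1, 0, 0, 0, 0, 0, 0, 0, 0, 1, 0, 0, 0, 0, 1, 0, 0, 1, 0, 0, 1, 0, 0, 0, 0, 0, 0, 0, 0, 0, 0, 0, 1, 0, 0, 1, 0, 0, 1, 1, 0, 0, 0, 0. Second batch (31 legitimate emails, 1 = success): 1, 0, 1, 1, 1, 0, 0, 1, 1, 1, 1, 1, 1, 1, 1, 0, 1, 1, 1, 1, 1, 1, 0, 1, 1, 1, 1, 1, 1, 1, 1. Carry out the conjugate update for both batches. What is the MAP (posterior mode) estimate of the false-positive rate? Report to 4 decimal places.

0.4779

The Beta prior is conjugate to a Binomial/Bernoulli likelihood; the update adds successes to α and failures to β.
After batch 1: Beta(7.45+9, 5.28+36) = Beta(16.45, 41.28).
After batch 2: Beta(16.45+26, 41.28+5) = Beta(42.45, 46.28).
Mode of Beta(a,b) for a,b>1 is (a−1)/(a+b−2) = 41.45/86.73 = 0.4779.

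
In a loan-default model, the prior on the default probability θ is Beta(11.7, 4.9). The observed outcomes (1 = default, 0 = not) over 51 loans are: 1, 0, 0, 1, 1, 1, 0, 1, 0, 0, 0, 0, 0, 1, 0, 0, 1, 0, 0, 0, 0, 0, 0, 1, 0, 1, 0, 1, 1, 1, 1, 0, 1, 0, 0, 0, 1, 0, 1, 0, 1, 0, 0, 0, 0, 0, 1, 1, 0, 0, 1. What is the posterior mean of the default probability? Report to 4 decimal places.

The Beta prior is conjugate to a Binomial/Bernoulli likelihood; the update adds successes to α and failures to β.
Posterior: Beta(α+k, β+n−k) = Beta(11.7+20, 4.9+31) = Beta(31.7, 35.9).
Posterior mean = α/(α+β) = 31.7/67.6 = 0.4689.

0.4689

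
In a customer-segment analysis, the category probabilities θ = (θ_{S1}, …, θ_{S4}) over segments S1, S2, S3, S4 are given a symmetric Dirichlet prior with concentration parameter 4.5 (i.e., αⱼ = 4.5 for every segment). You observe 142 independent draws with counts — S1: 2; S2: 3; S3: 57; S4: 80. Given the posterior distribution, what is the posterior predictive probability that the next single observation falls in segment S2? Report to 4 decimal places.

The Dirichlet prior is conjugate to the Multinomial likelihood: each posterior αⱼ = prior αⱼ + observed count nⱼ.
Posterior concentration: (6.5, 7.5, 61.5, 84.5), total = 160.0.
P(next = S2 | data) = α_{S2}/Σα = 0.0469.

0.0469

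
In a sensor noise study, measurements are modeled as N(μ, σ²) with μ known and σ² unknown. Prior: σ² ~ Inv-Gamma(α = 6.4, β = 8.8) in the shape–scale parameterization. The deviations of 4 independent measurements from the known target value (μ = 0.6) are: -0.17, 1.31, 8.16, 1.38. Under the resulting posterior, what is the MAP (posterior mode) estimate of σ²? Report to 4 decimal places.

With known mean μ and an Inverse-Gamma(α, β) prior on σ², the Normal likelihood is conjugate: posterior is Inv-Gamma(α + n/2, β + Σ(xᵢ−μ)²/2).
Σ(xᵢ−μ)² = (-0.17)² + (1.31)² + (8.16)² + (1.38)² = 70.2350.
Posterior: Inv-Gamma(6.4 + 4/2, 8.8 + 70.2350/2) = Inv-Gamma(8.40, 43.91750).
Mode = β/(α+1) = 43.91750/9.40 = 4.6721.

4.6721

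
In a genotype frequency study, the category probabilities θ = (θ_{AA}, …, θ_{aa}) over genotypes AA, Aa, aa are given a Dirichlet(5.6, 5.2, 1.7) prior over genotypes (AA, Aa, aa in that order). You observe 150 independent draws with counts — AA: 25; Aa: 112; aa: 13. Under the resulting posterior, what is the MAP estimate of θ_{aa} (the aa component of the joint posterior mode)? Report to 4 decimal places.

0.0859

The Dirichlet prior is conjugate to the Multinomial likelihood: each posterior αⱼ = prior αⱼ + observed count nⱼ.
Posterior concentration: (30.6, 117.2, 14.7), total = 162.5.
Joint mode component: (α_{aa}−1)/(Σα−K) = 13.7/159.5 = 0.0859.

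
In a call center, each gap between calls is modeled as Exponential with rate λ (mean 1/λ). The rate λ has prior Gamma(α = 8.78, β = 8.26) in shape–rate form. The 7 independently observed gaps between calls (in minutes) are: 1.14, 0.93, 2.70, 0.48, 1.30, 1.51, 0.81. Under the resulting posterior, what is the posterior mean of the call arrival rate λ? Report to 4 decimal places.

0.9212

With a Gamma(shape α, rate β) prior on the exponential rate λ, the posterior after n observations with total T = Σxᵢ is Gamma(α+n, β+T).
Sum of observations T = 8.87 minutes; n = 7.
Posterior: Gamma(8.78+7, 8.26+8.87) = Gamma(15.78, 17.13).
Posterior mean of λ = α/β = 15.78/17.13 = 0.9212.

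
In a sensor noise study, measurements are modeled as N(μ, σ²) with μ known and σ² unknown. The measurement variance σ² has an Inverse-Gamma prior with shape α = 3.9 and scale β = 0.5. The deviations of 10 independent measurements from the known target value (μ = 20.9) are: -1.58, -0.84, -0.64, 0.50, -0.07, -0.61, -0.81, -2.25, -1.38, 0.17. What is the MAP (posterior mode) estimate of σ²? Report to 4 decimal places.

With known mean μ and an Inverse-Gamma(α, β) prior on σ², the Normal likelihood is conjugate: posterior is Inv-Gamma(α + n/2, β + Σ(xᵢ−μ)²/2).
Σ(xᵢ−μ)² = (-1.58)² + (-0.84)² + (-0.64)² + (0.50)² + (-0.07)² + (-0.61)² + (-0.81)² + (-2.25)² + (-1.38)² + (0.17)² = 11.8905.
Posterior: Inv-Gamma(3.9 + 10/2, 0.5 + 11.8905/2) = Inv-Gamma(8.90, 6.44525).
Mode = β/(α+1) = 6.44525/9.90 = 0.6510.

0.6510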